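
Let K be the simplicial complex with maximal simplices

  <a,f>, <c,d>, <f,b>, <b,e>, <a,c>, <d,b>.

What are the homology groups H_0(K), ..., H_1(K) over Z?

H_0 ≅ Z,  H_1 ≅ Z.

Order the vertices as a < b < c < d < e < f. Listing each simplex with vertices in this order, K has dimension 1 with simplices:

  0-simplices (6): a, b, c, d, e, f
  1-simplices (6): ac, af, bd, be, bf, cd

Hence C_0 ≅ Z^6, C_1 ≅ Z^6.

The boundary map ∂_1: C_1 → C_0 maps an edge to its endpoints' difference, ∂[p,q] = q − p. For instance
  ∂be = e − b.
As a 6×6 matrix over Z this has rank 5, with invariant factors (1,1,1,1,1).

Computing H_k = (kernel of ∂_k) / (image of ∂_{k+1}):

  H_0: rank C_0 − rank ∂_1 = 6 − 5 = 1, and the invariant factors of ∂_1 are all 1, so H_0 = Z.
  H_1: rank ker ∂_1 − rank ∂_2 = (6 − 5) − 0 = 1, and there is no ∂_2, so H_1 = Z.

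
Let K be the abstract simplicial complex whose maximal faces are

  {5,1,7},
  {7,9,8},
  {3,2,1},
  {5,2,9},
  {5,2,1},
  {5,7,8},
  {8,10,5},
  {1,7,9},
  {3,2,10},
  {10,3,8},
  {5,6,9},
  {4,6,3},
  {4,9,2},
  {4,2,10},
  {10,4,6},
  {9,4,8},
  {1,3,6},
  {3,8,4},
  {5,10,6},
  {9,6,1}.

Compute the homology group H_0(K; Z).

Take the total order 1 < 2 < 3 < 4 < 5 < 6 < 7 < 8 < 9 < 10 on the vertex set. Then K (dimension 2) consists of the simplices:

  0-simplices (10): [1], [2], [3], [4], [5], [6], [7], [8], [9], [10]
  1-simplices (30): (30 of them)
  2-simplices (20): (20 of them)

giving chain groups C_0 ≅ Z^10, C_1 ≅ Z^30, C_2 ≅ Z^20.

Boundary ∂_1: C_1 → C_0 sends each edge [p,q] (with p < q) to q − p.
As a 10×30 matrix over Z this has rank 9, with invariant factors (1,1,1,1,1,1,1,1,1).

Boundary ∂_2: C_2 → C_1 maps a triangle to the signed sum of its edges. For instance
  ∂[1,5,7] = [5,7] − [1,7] + [1,5],
  ∂[2,5,9] = [5,9] − [2,9] + [2,5].
This gives a 30×20 integer matrix of rank 20; reducing to Smith normal form yields diagonal entries (1,1,1,1,1,1,1,1,1,1,1,1,1,1,1,1,1,1,1,2).

Computing H_k = (kernel of ∂_k) / (image of ∂_{k+1}):

  H_0: rank C_0 − rank ∂_1 = 10 − 9 = 1, and the invariant factors of ∂_1 are all 1, so H_0 ≅ Z.

(K is a triangulation of the Klein bottle.)

H_0 = Z.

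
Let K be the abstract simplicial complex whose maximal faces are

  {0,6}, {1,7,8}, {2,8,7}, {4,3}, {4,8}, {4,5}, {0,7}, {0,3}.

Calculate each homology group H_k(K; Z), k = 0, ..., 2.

Take the total order 0 < 1 < 2 < 3 < 4 < 5 < 6 < 7 < 8 on the vertex set. Then K (dimension 2) consists of the simplices:

  0-simplices (9): [0], [1], [2], [3], [4], [5], [6], [7], [8]
  1-simplices (11): [0,3], [0,6], [0,7], [1,7], [1,8], [2,7], [2,8], [3,4], [4,5], [4,8], [7,8]
  2-simplices (2): [1,7,8], [2,7,8]

so the chain groups are C_0 ≅ Z^9, C_1 ≅ Z^11, C_2 ≅ Z^2.

The boundary map ∂_1: C_1 → C_0 is given by ∂[p,q] = [q] − [p]. For instance
  ∂[0,3] = [3] − [0].
As a 9×11 matrix over Z this has rank 8, with invariant factors (1,1,1,1,1,1,1,1).

Boundary ∂_2: C_2 → C_1 maps a triangle to the signed sum of its edges. For instance
  ∂[1,7,8] = [7,8] − [1,8] + [1,7],
  ∂[2,7,8] = [7,8] − [2,8] + [2,7].
This gives a 11×2 integer matrix of rank 2; reducing to Smith normal form yields diagonal entries (1,1).

From H_k ≅ ker(∂_k) / im(∂_{k+1}) we obtain:

  H_0: rank C_0 − rank ∂_1 = 9 − 8 = 1, and the invariant factors of ∂_1 are all 1, so H_0 = Z.
  H_1: rank ker ∂_1 − rank ∂_2 = (11 − 8) − 2 = 1, and the invariant factors of ∂_2 are all 1, so H_1 = Z.
  H_2: rank ker ∂_2 − rank ∂_3 = (2 − 2) − 0 = 0, and there is no ∂_3, so H_2 = 0.

As a check, the Euler characteristic is 9 − 11 + 2 = 0, which agrees with 1 − 1 + 0 = 0.

H_0 = Z,  H_1 = Z,  H_2 = 0.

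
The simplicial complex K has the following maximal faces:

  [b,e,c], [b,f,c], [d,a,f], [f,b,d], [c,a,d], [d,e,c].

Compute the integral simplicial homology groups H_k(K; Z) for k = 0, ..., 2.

Fix the vertex order a < b < c < d < e < f and write every simplex with vertices in increasing order. Then dim K = 2 and the simplices of K are:

  0-simplices (6): a, b, c, d, e, f
  1-simplices (12): ac, ad, af, bc, bd, be, bf, cd, ce, cf, de, df
  2-simplices (6): acd, adf, bce, bcf, bdf, cde

giving chain groups C_0 ≅ Z^6, C_1 ≅ Z^12, C_2 ≅ Z^6.

∂_1: C_1 → C_0 sends each edge [p,q] (with p < q) to q − p.
The 6×12 boundary matrix has rank 5 and Smith normal form diag(1,1,1,1,1).

Boundary ∂_2: C_2 → C_1 maps a triangle to the signed sum of its edges. For instance
  ∂bdf = df − bf + bd,
  ∂bcf = cf − bf + bc.
This gives a 12×6 integer matrix of rank 6; reducing to Smith normal form yields diagonal entries (1,1,1,1,1,1).

Now H_k = ker ∂_k / im ∂_{k+1}, so:

  H_0: rank C_0 − rank ∂_1 = 6 − 5 = 1, and the invariant factors of ∂_1 are all 1, so H_0 = Z.
  H_1: rank ker ∂_1 − rank ∂_2 = (12 − 5) − 6 = 1, and the invariant factors of ∂_2 are all 1, so H_1 = Z.
  H_2: rank ker ∂_2 − rank ∂_3 = (6 − 6) − 0 = 0, and there is no ∂_3, so H_2 = 0.

H_0 = Z,  H_1 = Z,  H_2 = 0.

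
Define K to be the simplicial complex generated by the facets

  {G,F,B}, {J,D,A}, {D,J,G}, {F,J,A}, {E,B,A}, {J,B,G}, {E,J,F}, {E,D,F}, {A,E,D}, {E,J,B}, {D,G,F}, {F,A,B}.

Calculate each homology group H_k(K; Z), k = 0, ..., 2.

H_0 ≅ Z,  H_1 ≅ Z/2,  H_2 = 0.

We work with the vertex ordering A < B < D < E < F < G < J. The simplices of K, each written with vertices in increasing order, are:

  0-simplices (7): A, B, D, E, F, G, J
  1-simplices (18): AB, AD, AE, AF, AJ, BE, BF, BG, BJ, DE, DF, DG, DJ, EF, EJ, FG, FJ, GJ
  2-simplices (12): ABE, ABF, ADE, ADJ, AFJ, BEJ, BFG, BGJ, DEF, DFG, DGJ, EFJ

Hence C_0 ≅ Z^7, C_1 ≅ Z^18, C_2 ≅ Z^12.

The boundary map ∂_1: C_1 → C_0 is given by ∂[p,q] = [q] − [p]. For instance
  ∂FJ = J − F.
As a 7×18 matrix over Z this has rank 6, with invariant factors (1,1,1,1,1,1).

The boundary map ∂_2: C_2 → C_1 sends each 2-simplex [p,q,r] to [q,r] − [p,r] + [p,q]. For instance
  ∂ADJ = DJ − AJ + AD,
  ∂DGJ = GJ − DJ + DG.
The 18×12 boundary matrix has rank 12 and Smith normal form diag(1,1,1,1,1,1,1,1,1,1,1,2).

Computing H_k = (kernel of ∂_k) / (image of ∂_{k+1}):

  H_0: rank C_0 − rank ∂_1 = 7 − 6 = 1, and the invariant factors of ∂_1 are all 1, so H_0 = Z.
  H_1: rank ker ∂_1 − rank ∂_2 = (18 − 6) − 12 = 0, and ∂_2 has invariant factor 2 > 1, so H_1 = Z/2.
  H_2: rank ker ∂_2 − rank ∂_3 = (12 − 12) − 0 = 0, and there is no ∂_3, so H_2 = 0.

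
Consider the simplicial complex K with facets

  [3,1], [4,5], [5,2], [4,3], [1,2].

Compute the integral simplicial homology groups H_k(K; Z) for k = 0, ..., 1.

H_0 ≅ Z,  H_1 ≅ Z.

K has 5 vertices, 5 edges.
rank ∂_0 = 0, rank ∂_1 = 4 ⇒ b_0 = 5 − 0 − 4 = 1; all invariant factors of ∂_1 are 1 so no torsion. So H_0 = Z.
rank ∂_1 = 4, rank ∂_2 = 0 ⇒ b_1 = 5 − 4 − 0 = 1. So H_1 = Z.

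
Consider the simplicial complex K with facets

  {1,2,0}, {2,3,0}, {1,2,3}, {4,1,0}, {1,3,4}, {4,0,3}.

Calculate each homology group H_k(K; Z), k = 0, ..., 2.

H_0 = Z,  H_1 = 0,  H_2 = Z.

Order the vertices as 0 < 1 < 2 < 3 < 4. Listing each simplex with vertices in this order, K has dimension 2 with simplices:

  0-simplices (5): [0], [1], [2], [3], [4]
  1-simplices (9): [0,1], [0,2], [0,3], [0,4], [1,2], [1,3], [1,4], [2,3], [3,4]
  2-simplices (6): [0,1,2], [0,1,4], [0,2,3], [0,3,4], [1,2,3], [1,3,4]

Hence C_0 ≅ Z^5, C_1 ≅ Z^9, C_2 ≅ Z^6.

The boundary map ∂_1: C_1 → C_0 sends each edge [p,q] (with p < q) to q − p. For instance
  ∂[0,2] = [2] − [0].
The 5×9 boundary matrix has rank 4 and Smith normal form diag(1,1,1,1).

The boundary map ∂_2: C_2 → C_1 sends each 2-simplex [p,q,r] to [q,r] − [p,r] + [p,q]. For instance
  ∂[1,2,3] = [2,3] − [1,3] + [1,2],
  ∂[0,1,2] = [1,2] − [0,2] + [0,1].
The 9×6 boundary matrix has rank 5 and Smith normal form diag(1,1,1,1,1).

Computing H_k = (kernel of ∂_k) / (image of ∂_{k+1}):

  H_0: rank C_0 − rank ∂_1 = 5 − 4 = 1, and the invariant factors of ∂_1 are all 1, so H_0 = Z.
  H_1: rank ker ∂_1 − rank ∂_2 = (9 − 4) − 5 = 0, and the invariant factors of ∂_2 are all 1, so H_1 = 0.
  H_2: rank ker ∂_2 − rank ∂_3 = (6 − 5) − 0 = 1, and there is no ∂_3, so H_2 = Z.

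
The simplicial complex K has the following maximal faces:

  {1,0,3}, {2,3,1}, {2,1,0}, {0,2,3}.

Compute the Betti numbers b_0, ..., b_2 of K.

We work with the vertex ordering 0 < 1 < 2 < 3. The simplices of K, each written with vertices in increasing order, are:

  0-simplices (4): [0], [1], [2], [3]
  1-simplices (6): [0,1], [0,2], [0,3], [1,2], [1,3], [2,3]
  2-simplices (4): [0,1,2], [0,1,3], [0,2,3], [1,2,3]

so the chain groups are C_0 ≅ Z^4, C_1 ≅ Z^6, C_2 ≅ Z^4.

The boundary map ∂_1: C_1 → C_0 sends each edge [p,q] (with p < q) to q − p. For instance
  ∂[1,2] = [2] − [1].
The resulting 4×6 matrix has rank 3, and its Smith normal form has invariant factors (1,1,1).

Boundary ∂_2: C_2 → C_1 sends each 2-simplex [p,q,r] to [q,r] − [p,r] + [p,q]. For instance
  ∂[0,1,2] = [1,2] − [0,2] + [0,1],
  ∂[0,1,3] = [1,3] − [0,3] + [0,1].
The resulting 6×4 matrix has rank 3, and its Smith normal form has invariant factors (1,1,1).

Computing H_k = (kernel of ∂_k) / (image of ∂_{k+1}):

  H_0: rank C_0 − rank ∂_1 = 4 − 3 = 1, and the invariant factors of ∂_1 are all 1, so H_0 ≅ Z.
  H_1: rank ker ∂_1 − rank ∂_2 = (6 − 3) − 3 = 0, and the invariant factors of ∂_2 are all 1, so H_1 ≅ 0.
  H_2: rank ker ∂_2 − rank ∂_3 = (4 − 3) − 0 = 1, and there is no ∂_3, so H_2 ≅ Z.

Hence the Betti numbers are b_0 = 1, b_1 = 0, b_2 = 1.

b_0 = 1, b_1 = 0, b_2 = 1.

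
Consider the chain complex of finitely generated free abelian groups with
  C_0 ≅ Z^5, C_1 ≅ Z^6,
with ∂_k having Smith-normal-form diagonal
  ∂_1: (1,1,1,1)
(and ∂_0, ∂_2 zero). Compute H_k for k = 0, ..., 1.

H_0: b_0 = 5 − 0 − 4 = 1; torsion from ∂_1 factors > 1: none. So H_0 ≅ Z.
H_1: b_1 = 6 − 4 − 0 = 2; torsion from ∂_2 factors > 1: none. So H_1 ≅ Z^2.

H_0 ≅ Z,  H_1 ≅ Z^2.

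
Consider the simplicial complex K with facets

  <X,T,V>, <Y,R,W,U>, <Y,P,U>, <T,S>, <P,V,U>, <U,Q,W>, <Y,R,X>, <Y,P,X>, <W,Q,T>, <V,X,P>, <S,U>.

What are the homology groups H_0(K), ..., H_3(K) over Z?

H_0 ≅ Z,  H_1 ≅ Z^2,  H_2 = 0,  H_3 = 0.

We work with the vertex ordering P < Q < R < S < T < U < V < W < X < Y. The simplices of K, each written with vertices in increasing order, are:

  0-simplices (10): P, Q, R, S, T, U, V, W, X, Y
  1-simplices (22): PU, PV, PX, PY, QT, QU, QW, RU, RW, RX, RY, ST, SU, TV, TW, TX, UV, UW, UY, VX, WY, XY
  2-simplices (12): PUV, PUY, PVX, PXY, QTW, QUW, RUW, RUY, RWY, RXY, TVX, UWY
  3-simplices (1): RUWY

so the chain groups are C_0 ≅ Z^10, C_1 ≅ Z^22, C_2 ≅ Z^12, C_3 ≅ Z^1.

∂_1: C_1 → C_0 maps an edge to its endpoints' difference, ∂[p,q] = q − p. For instance
  ∂UV = V − U.
This gives a 10×22 integer matrix of rank 9; reducing to Smith normal form yields diagonal entries (1,1,1,1,1,1,1,1,1).

Boundary ∂_2: C_2 → C_1 maps a triangle to the signed sum of its edges. For instance
  ∂UWY = WY − UY + UW,
  ∂PXY = XY − PY + PX.
The resulting 22×12 matrix has rank 11, and its Smith normal form has invariant factors (1,1,1,1,1,1,1,1,1,1,1).

Boundary ∂_3: C_3 → C_2 sends each 3-simplex σ to the alternating sum Σ_i (−1)^i (σ with its i-th vertex removed). For instance
  ∂RUWY = UWY − RWY + RUY − RUW.
As a 12×1 matrix over Z this has rank 1, with invariant factors (1).

Computing H_k = (kernel of ∂_k) / (image of ∂_{k+1}):

  H_0: rank C_0 − rank ∂_1 = 10 − 9 = 1, and the invariant factors of ∂_1 are all 1, so H_0 ≅ Z.
  H_1: rank ker ∂_1 − rank ∂_2 = (22 − 9) − 11 = 2, and the invariant factors of ∂_2 are all 1, so H_1 ≅ Z^2.
  H_2: rank ker ∂_2 − rank ∂_3 = (12 − 11) − 1 = 0, and the invariant factors of ∂_3 are all 1, so H_2 ≅ 0.
  H_3: rank ker ∂_3 − rank ∂_4 = (1 − 1) − 0 = 0, and there is no ∂_4, so H_3 ≅ 0.

As a check, the Euler characteristic is 10 − 22 + 12 − 1 = -1, which agrees with 1 − 2 + 0 − 0 = -1.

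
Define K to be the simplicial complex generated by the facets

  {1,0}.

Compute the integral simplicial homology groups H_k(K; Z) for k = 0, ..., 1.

H_0 = Z,  H_1 = 0.

K has 2 vertices, 1 edge.
rank ∂_0 = 0, rank ∂_1 = 1 ⇒ b_0 = 2 − 0 − 1 = 1; all invariant factors of ∂_1 are 1 so no torsion. So H_0 ≅ Z.
rank ∂_1 = 1, rank ∂_2 = 0 ⇒ b_1 = 1 − 1 − 0 = 0. So H_1 ≅ 0.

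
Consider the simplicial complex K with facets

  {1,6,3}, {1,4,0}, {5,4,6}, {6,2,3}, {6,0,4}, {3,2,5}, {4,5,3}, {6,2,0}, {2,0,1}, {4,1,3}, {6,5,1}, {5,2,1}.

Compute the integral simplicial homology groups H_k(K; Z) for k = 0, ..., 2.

Order the vertices as 0 < 1 < 2 < 3 < 4 < 5 < 6. Listing each simplex with vertices in this order, K has dimension 2 with simplices:

  0-simplices (7): [0], [1], [2], [3], [4], [5], [6]
  1-simplices (18): [0,1], [0,2], [0,4], [0,6], [1,2], [1,3], [1,4], [1,5], [1,6], [2,3], [2,5], [2,6], [3,4], [3,5], [3,6], [4,5], [4,6], [5,6]
  2-simplices (12): [0,1,2], [0,1,4], [0,2,6], [0,4,6], [1,2,5], [1,3,4], [1,3,6], [1,5,6], [2,3,5], [2,3,6], [3,4,5], [4,5,6]

so the chain groups are C_0 ≅ Z^7, C_1 ≅ Z^18, C_2 ≅ Z^12.

∂_1: C_1 → C_0 maps an edge to its endpoints' difference, ∂[p,q] = q − p. For instance
  ∂[4,6] = [6] − [4].
As a 7×18 matrix over Z this has rank 6, with invariant factors (1,1,1,1,1,1).

∂_2: C_2 → C_1 sends each 2-simplex [p,q,r] to [q,r] − [p,r] + [p,q]. For instance
  ∂[0,1,4] = [1,4] − [0,4] + [0,1],
  ∂[4,5,6] = [5,6] − [4,6] + [4,5].
The resulting 18×12 matrix has rank 12, and its Smith normal form has invariant factors (1,1,1,1,1,1,1,1,1,1,1,2).

From H_k ≅ ker(∂_k) / im(∂_{k+1}) we obtain:

  H_0: rank C_0 − rank ∂_1 = 7 − 6 = 1, and the invariant factors of ∂_1 are all 1, so H_0 = Z.
  H_1: rank ker ∂_1 − rank ∂_2 = (18 − 6) − 12 = 0, and ∂_2 has invariant factor 2 > 1, so H_1 = Z/2.
  H_2: rank ker ∂_2 − rank ∂_3 = (12 − 12) − 0 = 0, and there is no ∂_3, so H_2 = 0.

As a check, the Euler characteristic is 7 − 18 + 12 = 1, which agrees with 1 − 0 + 0 = 1.

H_0 ≅ Z,  H_1 ≅ Z/2,  H_2 = 0.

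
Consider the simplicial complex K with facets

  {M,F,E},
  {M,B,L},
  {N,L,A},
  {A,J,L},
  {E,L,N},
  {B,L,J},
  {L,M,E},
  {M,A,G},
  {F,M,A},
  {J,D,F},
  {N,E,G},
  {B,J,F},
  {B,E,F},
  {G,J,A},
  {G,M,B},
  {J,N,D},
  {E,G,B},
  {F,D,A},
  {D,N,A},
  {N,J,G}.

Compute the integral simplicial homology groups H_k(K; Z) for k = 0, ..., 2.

H_0 ≅ Z,  H_1 ≅ Z ⊕ Z/2,  H_2 = 0.

K has 10 vertices, 30 edges, 20 triangles.
rank ∂_0 = 0, rank ∂_1 = 9 ⇒ b_0 = 10 − 0 − 9 = 1; all invariant factors of ∂_1 are 1 so no torsion. So H_0 ≅ Z.
rank ∂_1 = 9, rank ∂_2 = 20 ⇒ b_1 = 30 − 9 − 20 = 1; ∂_2 has invariant factor(s) [2] giving torsion. So H_1 ≅ Z ⊕ Z/2.
rank ∂_2 = 20, rank ∂_3 = 0 ⇒ b_2 = 20 − 20 − 0 = 0. So H_2 ≅ 0.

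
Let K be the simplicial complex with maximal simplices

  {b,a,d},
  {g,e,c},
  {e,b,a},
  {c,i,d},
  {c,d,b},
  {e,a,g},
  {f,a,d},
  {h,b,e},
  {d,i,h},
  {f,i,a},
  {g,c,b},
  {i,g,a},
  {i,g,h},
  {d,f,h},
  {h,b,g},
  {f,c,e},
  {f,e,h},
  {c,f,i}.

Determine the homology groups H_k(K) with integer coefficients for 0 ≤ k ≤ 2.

H_0 ≅ Z,  H_1 ≅ Z ⊕ Z/2Z,  H_2 = 0.

K has 9 vertices, 27 edges, 18 triangles.
rank ∂_0 = 0, rank ∂_1 = 8 ⇒ b_0 = 9 − 0 − 8 = 1; all invariant factors of ∂_1 are 1 so no torsion. So H_0 ≅ Z.
rank ∂_1 = 8, rank ∂_2 = 18 ⇒ b_1 = 27 − 8 − 18 = 1; ∂_2 has invariant factor(s) [2] giving torsion. So H_1 ≅ Z ⊕ Z/2Z.
rank ∂_2 = 18, rank ∂_3 = 0 ⇒ b_2 = 18 − 18 − 0 = 0. So H_2 ≅ 0.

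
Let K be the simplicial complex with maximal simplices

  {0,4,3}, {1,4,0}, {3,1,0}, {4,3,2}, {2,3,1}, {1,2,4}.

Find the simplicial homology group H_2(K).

H_2 = Z.

We work with the vertex ordering 0 < 1 < 2 < 3 < 4. The simplices of K, each written with vertices in increasing order, are:

  0-simplices (5): [0], [1], [2], [3], [4]
  1-simplices (9): [0,1], [0,3], [0,4], [1,2], [1,3], [1,4], [2,3], [2,4], [3,4]
  2-simplices (6): [0,1,3], [0,1,4], [0,3,4], [1,2,3], [1,2,4], [2,3,4]

so the chain groups are C_0 ≅ Z^5, C_1 ≅ Z^9, C_2 ≅ Z^6.

The boundary map ∂_1: C_1 → C_0 is given by ∂[p,q] = [q] − [p]. For instance
  ∂[2,4] = [4] − [2].
This gives a 5×9 integer matrix of rank 4; reducing to Smith normal form yields diagonal entries (1,1,1,1).

∂_2: C_2 → C_1 maps a triangle to the signed sum of its edges. For instance
  ∂[1,2,4] = [2,4] − [1,4] + [1,2],
  ∂[0,1,3] = [1,3] − [0,3] + [0,1].
This gives a 9×6 integer matrix of rank 5; reducing to Smith normal form yields diagonal entries (1,1,1,1,1).

Now H_k = ker ∂_k / im ∂_{k+1}, so:

  H_2: rank ker ∂_2 − rank ∂_3 = (6 − 5) − 0 = 1, and there is no ∂_3, so H_2 = Z.

(K is a triangulation of the 2-sphere S^2.)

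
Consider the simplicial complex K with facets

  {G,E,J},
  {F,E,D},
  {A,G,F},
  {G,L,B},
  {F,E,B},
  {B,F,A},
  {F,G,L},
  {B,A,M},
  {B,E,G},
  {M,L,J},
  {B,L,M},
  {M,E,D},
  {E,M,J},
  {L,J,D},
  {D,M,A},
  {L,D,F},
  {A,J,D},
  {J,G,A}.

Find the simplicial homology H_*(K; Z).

Take the total order A < B < D < E < F < G < J < L < M on the vertex set. Then K (dimension 2) consists of the simplices:

  0-simplices (9): A, B, D, E, F, G, J, L, M
  1-simplices (27): AB, AD, AF, AG, AJ, AM, BE, BF, BG, BL, BM, DE, DF, DJ, DL, DM, EF, EG, EJ, EM, FG, FL, GJ, GL, JL, JM, LM
  2-simplices (18): ABF, ABM, ADJ, ADM, AFG, AGJ, BEF, BEG, BGL, BLM, DEF, DEM, DFL, DJL, EGJ, EJM, FGL, JLM

giving chain groups C_0 ≅ Z^9, C_1 ≅ Z^27, C_2 ≅ Z^18.

∂_1: C_1 → C_0 is given by ∂[p,q] = [q] − [p]. For instance
  ∂BG = G − B.
As a 9×27 matrix over Z this has rank 8, with invariant factors (1,1,1,1,1,1,1,1).

The boundary map ∂_2: C_2 → C_1 maps a triangle to the signed sum of its edges. For instance
  ∂FGL = GL − FL + FG,
  ∂AFG = FG − AG + AF.
As a 27×18 matrix over Z this has rank 18, with invariant factors (1,1,1,1,1,1,1,1,1,1,1,1,1,1,1,1,1,2).

From H_k ≅ ker(∂_k) / im(∂_{k+1}) we obtain:

  H_0: rank C_0 − rank ∂_1 = 9 − 8 = 1, and the invariant factors of ∂_1 are all 1, so H_0 ≅ Z.
  H_1: rank ker ∂_1 − rank ∂_2 = (27 − 8) − 18 = 1, and ∂_2 has invariant factor 2 > 1, so H_1 ≅ Z ⊕ Z/2Z.
  H_2: rank ker ∂_2 − rank ∂_3 = (18 − 18) − 0 = 0, and there is no ∂_3, so H_2 ≅ 0.

H_0 = Z,  H_1 = Z ⊕ Z/2Z,  H_2 = 0.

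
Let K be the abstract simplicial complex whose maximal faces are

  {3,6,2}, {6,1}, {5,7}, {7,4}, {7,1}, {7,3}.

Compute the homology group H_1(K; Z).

We work with the vertex ordering 1 < 2 < 3 < 4 < 5 < 6 < 7. The simplices of K, each written with vertices in increasing order, are:

  0-simplices (7): [1], [2], [3], [4], [5], [6], [7]
  1-simplices (8): [1,6], [1,7], [2,3], [2,6], [3,6], [3,7], [4,7], [5,7]
  2-simplices (1): [2,3,6]

giving chain groups C_0 ≅ Z^7, C_1 ≅ Z^8, C_2 ≅ Z^1.

∂_1: C_1 → C_0 is given by ∂[p,q] = [q] − [p]. For instance
  ∂[1,6] = [6] − [1].
The 7×8 boundary matrix has rank 6 and Smith normal form diag(1,1,1,1,1,1).

∂_2: C_2 → C_1 sends each 2-simplex [p,q,r] to [q,r] − [p,r] + [p,q]. For instance
  ∂[2,3,6] = [3,6] − [2,6] + [2,3].
This gives a 8×1 integer matrix of rank 1; reducing to Smith normal form yields diagonal entries (1).

Reading off H_k = ker ∂_k / im ∂_{k+1}:

  H_1: rank ker ∂_1 − rank ∂_2 = (8 − 6) − 1 = 1, and the invariant factors of ∂_2 are all 1, so H_1 ≅ Z.

H_1 ≅ Z.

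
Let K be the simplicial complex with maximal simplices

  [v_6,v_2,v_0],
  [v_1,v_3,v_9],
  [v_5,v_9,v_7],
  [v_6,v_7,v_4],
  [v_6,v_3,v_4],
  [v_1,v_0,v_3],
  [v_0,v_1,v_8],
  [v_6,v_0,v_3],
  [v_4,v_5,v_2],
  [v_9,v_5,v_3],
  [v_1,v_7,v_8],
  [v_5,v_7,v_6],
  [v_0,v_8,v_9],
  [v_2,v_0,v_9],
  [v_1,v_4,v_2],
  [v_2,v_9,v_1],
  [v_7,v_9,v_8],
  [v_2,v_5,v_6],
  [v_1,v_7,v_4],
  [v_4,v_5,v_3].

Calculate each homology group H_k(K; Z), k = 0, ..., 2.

Fix the vertex order v_0 < v_1 < v_2 < v_3 < v_4 < v_5 < v_6 < v_7 < v_8 < v_9 and write every simplex with vertices in increasing order. Then dim K = 2 and the simplices of K are:

  0-simplices (10): [v_0], [v_1], [v_2], [v_3], [v_4], [v_5], [v_6], [v_7], [v_8], [v_9]
  1-simplices (30): (30 of them)
  2-simplices (20): (20 of them)

Hence C_0 ≅ Z^10, C_1 ≅ Z^30, C_2 ≅ Z^20.

The boundary map ∂_1: C_1 → C_0 sends each edge [p,q] (with p < q) to q − p.
As a 10×30 matrix over Z this has rank 9, with invariant factors (1,1,1,1,1,1,1,1,1).

Boundary ∂_2: C_2 → C_1 maps a triangle to the signed sum of its edges. For instance
  ∂[v_1,v_2,v_9] = [v_2,v_9] − [v_1,v_9] + [v_1,v_2],
  ∂[v_0,v_1,v_8] = [v_1,v_8] − [v_0,v_8] + [v_0,v_1].
As a 30×20 matrix over Z this has rank 20, with invariant factors (1,1,1,1,1,1,1,1,1,1,1,1,1,1,1,1,1,1,1,2).

From H_k ≅ ker(∂_k) / im(∂_{k+1}) we obtain:

  H_0: rank C_0 − rank ∂_1 = 10 − 9 = 1, and the invariant factors of ∂_1 are all 1, so H_0 ≅ Z.
  H_1: rank ker ∂_1 − rank ∂_2 = (30 − 9) − 20 = 1, and ∂_2 has invariant factor 2 > 1, so H_1 ≅ Z ⊕ Z_2.
  H_2: rank ker ∂_2 − rank ∂_3 = (20 − 20) − 0 = 0, and there is no ∂_3, so H_2 ≅ 0.

(K is a triangulation of the Klein bottle.)

H_0 ≅ Z,  H_1 ≅ Z ⊕ Z_2,  H_2 = 0.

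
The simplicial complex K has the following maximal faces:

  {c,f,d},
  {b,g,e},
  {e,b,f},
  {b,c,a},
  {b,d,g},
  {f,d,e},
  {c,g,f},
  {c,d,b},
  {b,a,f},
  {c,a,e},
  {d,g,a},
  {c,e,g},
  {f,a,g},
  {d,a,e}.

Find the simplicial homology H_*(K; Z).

H_0 = Z,  H_1 = Z^2,  H_2 = Z.

We work with the vertex ordering a < b < c < d < e < f < g. The simplices of K, each written with vertices in increasing order, are:

  0-simplices (7): a, b, c, d, e, f, g
  1-simplices (21): ab, ac, ad, ae, af, ag, bc, bd, be, bf, bg, cd, ce, cf, cg, de, df, dg, ef, eg, fg
  2-simplices (14): abc, abf, ace, ade, adg, afg, bcd, bdg, bef, beg, cdf, ceg, cfg, def

so the chain groups are C_0 ≅ Z^7, C_1 ≅ Z^21, C_2 ≅ Z^14.

∂_1: C_1 → C_0 maps an edge to its endpoints' difference, ∂[p,q] = q − p. For instance
  ∂be = e − b.
As a 7×21 matrix over Z this has rank 6, with invariant factors (1,1,1,1,1,1).

∂_2: C_2 → C_1 acts by ∂[p,q,r] = [q,r] − [p,r] + [p,q]. For instance
  ∂bdg = dg − bg + bd,
  ∂ceg = eg − cg + ce.
The resulting 21×14 matrix has rank 13, and its Smith normal form has invariant factors (1,1,1,1,1,1,1,1,1,1,1,1,1).

From H_k ≅ ker(∂_k) / im(∂_{k+1}) we obtain:

  H_0: rank C_0 − rank ∂_1 = 7 − 6 = 1, and the invariant factors of ∂_1 are all 1, so H_0 ≅ Z.
  H_1: rank ker ∂_1 − rank ∂_2 = (21 − 6) − 13 = 2, and the invariant factors of ∂_2 are all 1, so H_1 ≅ Z^2.
  H_2: rank ker ∂_2 − rank ∂_3 = (14 − 13) − 0 = 1, and there is no ∂_3, so H_2 ≅ Z.

(K is a triangulation of the torus T^2.)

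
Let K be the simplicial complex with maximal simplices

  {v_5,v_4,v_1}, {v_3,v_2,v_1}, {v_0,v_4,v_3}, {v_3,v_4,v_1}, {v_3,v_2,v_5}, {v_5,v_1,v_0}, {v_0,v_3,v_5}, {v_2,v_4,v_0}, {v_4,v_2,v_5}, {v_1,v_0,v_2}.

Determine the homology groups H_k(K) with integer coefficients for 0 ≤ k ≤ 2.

K has 6 vertices, 15 edges, 10 triangles.
rank ∂_0 = 0, rank ∂_1 = 5 ⇒ b_0 = 6 − 0 − 5 = 1; all invariant factors of ∂_1 are 1 so no torsion. So H_0 ≅ Z.
rank ∂_1 = 5, rank ∂_2 = 10 ⇒ b_1 = 15 − 5 − 10 = 0; ∂_2 has invariant factor(s) [2] giving torsion. So H_1 ≅ Z/2.
rank ∂_2 = 10, rank ∂_3 = 0 ⇒ b_2 = 10 − 10 − 0 = 0. So H_2 ≅ 0.

H_0 ≅ Z,  H_1 ≅ Z/2,  H_2 = 0.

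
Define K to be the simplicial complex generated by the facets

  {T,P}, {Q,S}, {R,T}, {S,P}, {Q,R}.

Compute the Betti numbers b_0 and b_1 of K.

We work with the vertex ordering P < Q < R < S < T. The simplices of K, each written with vertices in increasing order, are:

  0-simplices (5): P, Q, R, S, T
  1-simplices (5): PS, PT, QR, QS, RT

giving chain groups C_0 ≅ Z^5, C_1 ≅ Z^5.

∂_1: C_1 → C_0 sends each edge [p,q] (with p < q) to q − p. For instance
  ∂PS = S − P.
As a 5×5 matrix over Z this has rank 4, with invariant factors (1,1,1,1).

Computing H_k = (kernel of ∂_k) / (image of ∂_{k+1}):

  H_0: rank C_0 − rank ∂_1 = 5 − 4 = 1, and the invariant factors of ∂_1 are all 1, so H_0 = Z.
  H_1: rank ker ∂_1 − rank ∂_2 = (5 − 4) − 0 = 1, and there is no ∂_2, so H_1 = Z.

Hence the Betti numbers are b_0 = 1, b_1 = 1.

b_0 = 1, b_1 = 1.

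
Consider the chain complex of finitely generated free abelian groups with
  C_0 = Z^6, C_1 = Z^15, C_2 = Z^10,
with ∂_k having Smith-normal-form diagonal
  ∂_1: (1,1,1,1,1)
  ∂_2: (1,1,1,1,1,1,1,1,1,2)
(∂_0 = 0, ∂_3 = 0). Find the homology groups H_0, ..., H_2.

H_0: b_0 = 6 − 0 − 5 = 1; torsion from ∂_1 factors > 1: none. So H_0 = Z.
H_1: b_1 = 15 − 5 − 10 = 0; torsion from ∂_2 factors > 1: [2]. So H_1 = Z/2Z.
H_2: b_2 = 10 − 10 − 0 = 0; torsion from ∂_3 factors > 1: none. So H_2 = 0.

H_0 = Z,  H_1 = Z/2Z,  H_2 = 0.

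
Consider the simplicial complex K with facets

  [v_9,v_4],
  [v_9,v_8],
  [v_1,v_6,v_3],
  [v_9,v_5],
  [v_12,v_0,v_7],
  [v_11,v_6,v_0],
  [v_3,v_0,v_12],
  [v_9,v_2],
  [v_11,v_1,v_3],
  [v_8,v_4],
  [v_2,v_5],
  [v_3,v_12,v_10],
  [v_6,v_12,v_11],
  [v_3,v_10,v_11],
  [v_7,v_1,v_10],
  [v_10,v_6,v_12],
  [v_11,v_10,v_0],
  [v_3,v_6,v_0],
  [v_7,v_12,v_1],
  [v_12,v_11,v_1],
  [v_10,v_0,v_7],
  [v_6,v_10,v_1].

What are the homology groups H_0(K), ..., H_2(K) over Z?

H_0 = Z^2,  H_1 = Z^4,  H_2 = Z.

Take the total order v_0 < v_1 < v_2 < v_3 < v_4 < v_5 < v_6 < v_7 < v_8 < v_9 < v_10 < v_11 < v_12 on the vertex set. Then K (dimension 2) consists of the simplices:

  0-simplices (13): [v_0], [v_1], [v_2], [v_3], [v_4], [v_5], [v_6], [v_7], [v_8], [v_9], [v_10], [v_11], [v_12]
  1-simplices (30): (30 of them)
  2-simplices (16): (16 of them)

giving chain groups C_0 ≅ Z^13, C_1 ≅ Z^30, C_2 ≅ Z^16.

∂_1: C_1 → C_0 sends each edge [p,q] (with p < q) to q − p. For instance
  ∂[v_6,v_11] = [v_11] − [v_6].
As a 13×30 matrix over Z this has rank 11, with invariant factors (1,1,1,1,1,1,1,1,1,1,1).

Boundary ∂_2: C_2 → C_1 maps a triangle to the signed sum of its edges. For instance
  ∂[v_1,v_7,v_12] = [v_7,v_12] − [v_1,v_12] + [v_1,v_7],
  ∂[v_1,v_3,v_11] = [v_3,v_11] − [v_1,v_11] + [v_1,v_3].
The 30×16 boundary matrix has rank 15 and Smith normal form diag(1,1,1,1,1,1,1,1,1,1,1,1,1,1,1).

Computing H_k = (kernel of ∂_k) / (image of ∂_{k+1}):

  H_0: rank C_0 − rank ∂_1 = 13 − 11 = 2, and the invariant factors of ∂_1 are all 1, so H_0 ≅ Z^2.
  H_1: rank ker ∂_1 − rank ∂_2 = (30 − 11) − 15 = 4, and the invariant factors of ∂_2 are all 1, so H_1 ≅ Z^4.
  H_2: rank ker ∂_2 − rank ∂_3 = (16 − 15) − 0 = 1, and there is no ∂_3, so H_2 ≅ Z.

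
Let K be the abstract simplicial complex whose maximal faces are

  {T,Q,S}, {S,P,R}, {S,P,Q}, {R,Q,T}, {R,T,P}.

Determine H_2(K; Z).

H_2 ≅ 0.

Order the vertices as P < Q < R < S < T. Listing each simplex with vertices in this order, K has dimension 2 with simplices:

  0-simplices (5): P, Q, R, S, T
  1-simplices (10): PQ, PR, PS, PT, QR, QS, QT, RS, RT, ST
  2-simplices (5): PQS, PRS, PRT, QRT, QST

so the chain groups are C_0 ≅ Z^5, C_1 ≅ Z^10, C_2 ≅ Z^5.

The boundary map ∂_1: C_1 → C_0 is given by ∂[p,q] = [q] − [p]. For instance
  ∂ST = T − S.
The resulting 5×10 matrix has rank 4, and its Smith normal form has invariant factors (1,1,1,1).

∂_2: C_2 → C_1 acts by ∂[p,q,r] = [q,r] − [p,r] + [p,q]. For instance
  ∂QST = ST − QT + QS,
  ∂QRT = RT − QT + QR.
The 10×5 boundary matrix has rank 5 and Smith normal form diag(1,1,1,1,1).

From H_k ≅ ker(∂_k) / im(∂_{k+1}) we obtain:

  H_2: rank ker ∂_2 − rank ∂_3 = (5 − 5) − 0 = 0, and there is no ∂_3, so H_2 ≅ 0.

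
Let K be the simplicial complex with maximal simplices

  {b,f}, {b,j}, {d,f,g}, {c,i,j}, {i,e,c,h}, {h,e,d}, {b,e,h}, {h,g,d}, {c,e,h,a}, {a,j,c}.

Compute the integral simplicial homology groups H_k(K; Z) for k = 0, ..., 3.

Fix the vertex order a < b < c < d < e < f < g < h < i < j and write every simplex with vertices in increasing order. Then dim K = 3 and the simplices of K are:

  0-simplices (10): a, b, c, d, e, f, g, h, i, j
  1-simplices (22): ac, ae, ah, aj, be, bf, bh, bj, ce, ch, ci, cj, de, df, dg, dh, eh, ei, fg, gh, hi, ij
  2-simplices (13): ace, ach, acj, aeh, beh, ceh, cei, chi, cij, deh, dfg, dgh, ehi
  3-simplices (2): aceh, cehi

giving chain groups C_0 ≅ Z^10, C_1 ≅ Z^22, C_2 ≅ Z^13, C_3 ≅ Z^2.

The boundary map ∂_1: C_1 → C_0 is given by ∂[p,q] = [q] − [p]. For instance
  ∂ce = e − c.
As a 10×22 matrix over Z this has rank 9, with invariant factors (1,1,1,1,1,1,1,1,1).

The boundary map ∂_2: C_2 → C_1 maps a triangle to the signed sum of its edges. For instance
  ∂ceh = eh − ch + ce,
  ∂chi = hi − ci + ch.
The 22×13 boundary matrix has rank 11 and Smith normal form diag(1,1,1,1,1,1,1,1,1,1,1).

∂_3: C_3 → C_2 sends each 3-simplex σ to the alternating sum Σ_i (−1)^i (σ with its i-th vertex removed). For instance
  ∂aceh = ceh − aeh + ach − ace,
  ∂cehi = ehi − chi + cei − ceh.
The resulting 13×2 matrix has rank 2, and its Smith normal form has invariant factors (1,1).

Computing H_k = (kernel of ∂_k) / (image of ∂_{k+1}):

  H_0: rank C_0 − rank ∂_1 = 10 − 9 = 1, and the invariant factors of ∂_1 are all 1, so H_0 ≅ Z.
  H_1: rank ker ∂_1 − rank ∂_2 = (22 − 9) − 11 = 2, and the invariant factors of ∂_2 are all 1, so H_1 ≅ Z^2.
  H_2: rank ker ∂_2 − rank ∂_3 = (13 − 11) − 2 = 0, and the invariant factors of ∂_3 are all 1, so H_2 ≅ 0.
  H_3: rank ker ∂_3 − rank ∂_4 = (2 − 2) − 0 = 0, and there is no ∂_4, so H_3 ≅ 0.

As a check, the Euler characteristic is 10 − 22 + 13 − 2 = -1, which agrees with 1 − 2 + 0 − 0 = -1.

H_0 ≅ Z,  H_1 ≅ Z^2,  H_2 = 0,  H_3 = 0.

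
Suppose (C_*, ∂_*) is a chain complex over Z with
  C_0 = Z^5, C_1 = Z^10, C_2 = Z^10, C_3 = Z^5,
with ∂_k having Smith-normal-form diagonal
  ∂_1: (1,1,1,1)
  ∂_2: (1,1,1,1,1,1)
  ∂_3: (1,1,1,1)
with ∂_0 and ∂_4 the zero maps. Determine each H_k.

H_0: b_0 = 5 − 0 − 4 = 1; torsion from ∂_1 factors > 1: none. So H_0 = Z.
H_1: b_1 = 10 − 4 − 6 = 0; torsion from ∂_2 factors > 1: none. So H_1 = 0.
H_2: b_2 = 10 − 6 − 4 = 0; torsion from ∂_3 factors > 1: none. So H_2 = 0.
H_3: b_3 = 5 − 4 − 0 = 1; torsion from ∂_4 factors > 1: none. So H_3 = Z.

H_0 = Z,  H_1 = 0,  H_2 = 0,  H_3 = Z.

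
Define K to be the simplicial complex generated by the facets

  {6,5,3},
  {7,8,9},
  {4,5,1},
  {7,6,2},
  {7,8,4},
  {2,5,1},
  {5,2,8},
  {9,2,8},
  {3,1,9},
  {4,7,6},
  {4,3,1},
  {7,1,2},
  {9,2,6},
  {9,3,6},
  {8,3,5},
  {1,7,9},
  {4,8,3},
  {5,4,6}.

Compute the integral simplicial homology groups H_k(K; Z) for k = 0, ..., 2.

We work with the vertex ordering 1 < 2 < 3 < 4 < 5 < 6 < 7 < 8 < 9. The simplices of K, each written with vertices in increasing order, are:

  0-simplices (9): [1], [2], [3], [4], [5], [6], [7], [8], [9]
  1-simplices (27): (27 of them)
  2-simplices (18): [1,2,5], [1,2,7], [1,3,4], [1,3,9], [1,4,5], [1,7,9], [2,5,8], [2,6,7], [2,6,9], [2,8,9], [3,4,8], [3,5,6], [3,5,8], [3,6,9], [4,5,6], [4,6,7], [4,7,8], [7,8,9]

giving chain groups C_0 ≅ Z^9, C_1 ≅ Z^27, C_2 ≅ Z^18.

Boundary ∂_1: C_1 → C_0 is given by ∂[p,q] = [q] − [p]. For instance
  ∂[1,5] = [5] − [1].
This gives a 9×27 integer matrix of rank 8; reducing to Smith normal form yields diagonal entries (1,1,1,1,1,1,1,1).

∂_2: C_2 → C_1 maps a triangle to the signed sum of its edges. For instance
  ∂[1,3,4] = [3,4] − [1,4] + [1,3],
  ∂[2,6,9] = [6,9] − [2,9] + [2,6].
The 27×18 boundary matrix has rank 18 and Smith normal form diag(1,1,1,1,1,1,1,1,1,1,1,1,1,1,1,1,1,2).

Now H_k = ker ∂_k / im ∂_{k+1}, so:

  H_0: rank C_0 − rank ∂_1 = 9 − 8 = 1, and the invariant factors of ∂_1 are all 1, so H_0 = Z.
  H_1: rank ker ∂_1 − rank ∂_2 = (27 − 8) − 18 = 1, and ∂_2 has invariant factor 2 > 1, so H_1 = Z × Z/2.
  H_2: rank ker ∂_2 − rank ∂_3 = (18 − 18) − 0 = 0, and there is no ∂_3, so H_2 = 0.

As a check, the Euler characteristic is 9 − 27 + 18 = 0, which agrees with 1 − 1 + 0 = 0.

H_0 = Z,  H_1 = Z × Z/2,  H_2 = 0.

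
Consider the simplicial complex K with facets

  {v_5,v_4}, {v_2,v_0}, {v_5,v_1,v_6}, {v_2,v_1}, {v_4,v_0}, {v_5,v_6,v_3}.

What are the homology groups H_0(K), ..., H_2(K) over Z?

Fix the vertex order v_0 < v_1 < v_2 < v_3 < v_4 < v_5 < v_6 and write every simplex with vertices in increasing order. Then dim K = 2 and the simplices of K are:

  0-simplices (7): [v_0], [v_1], [v_2], [v_3], [v_4], [v_5], [v_6]
  1-simplices (9): [v_0,v_2], [v_0,v_4], [v_1,v_2], [v_1,v_5], [v_1,v_6], [v_3,v_5], [v_3,v_6], [v_4,v_5], [v_5,v_6]
  2-simplices (2): [v_1,v_5,v_6], [v_3,v_5,v_6]

so the chain groups are C_0 ≅ Z^7, C_1 ≅ Z^9, C_2 ≅ Z^2.

The boundary map ∂_1: C_1 → C_0 sends each edge [p,q] (with p < q) to q − p. For instance
  ∂[v_1,v_6] = [v_6] − [v_1].
The resulting 7×9 matrix has rank 6, and its Smith normal form has invariant factors (1,1,1,1,1,1).

Boundary ∂_2: C_2 → C_1 sends each 2-simplex [p,q,r] to [q,r] − [p,r] + [p,q]. For instance
  ∂[v_3,v_5,v_6] = [v_5,v_6] − [v_3,v_6] + [v_3,v_5],
  ∂[v_1,v_5,v_6] = [v_5,v_6] − [v_1,v_6] + [v_1,v_5].
As a 9×2 matrix over Z this has rank 2, with invariant factors (1,1).

Now H_k = ker ∂_k / im ∂_{k+1}, so:

  H_0: rank C_0 − rank ∂_1 = 7 − 6 = 1, and the invariant factors of ∂_1 are all 1, so H_0 = Z.
  H_1: rank ker ∂_1 − rank ∂_2 = (9 − 6) − 2 = 1, and the invariant factors of ∂_2 are all 1, so H_1 = Z.
  H_2: rank ker ∂_2 − rank ∂_3 = (2 − 2) − 0 = 0, and there is no ∂_3, so H_2 = 0.

H_0 ≅ Z,  H_1 ≅ Z,  H_2 = 0.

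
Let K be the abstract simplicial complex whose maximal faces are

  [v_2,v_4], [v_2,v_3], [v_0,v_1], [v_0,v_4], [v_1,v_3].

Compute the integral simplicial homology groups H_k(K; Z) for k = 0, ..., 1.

H_0 = Z,  H_1 = Z.

K has 5 vertices, 5 edges.
rank ∂_0 = 0, rank ∂_1 = 4 ⇒ b_0 = 5 − 0 − 4 = 1; all invariant factors of ∂_1 are 1 so no torsion. So H_0 ≅ Z.
rank ∂_1 = 4, rank ∂_2 = 0 ⇒ b_1 = 5 − 4 − 0 = 1. So H_1 ≅ Z.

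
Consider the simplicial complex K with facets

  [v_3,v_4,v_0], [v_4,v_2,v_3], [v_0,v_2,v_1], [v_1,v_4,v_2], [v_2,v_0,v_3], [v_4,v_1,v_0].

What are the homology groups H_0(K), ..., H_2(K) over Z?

H_0 ≅ Z,  H_1 = 0,  H_2 ≅ Z.

Order the vertices as v_0 < v_1 < v_2 < v_3 < v_4. Listing each simplex with vertices in this order, K has dimension 2 with simplices:

  0-simplices (5): [v_0], [v_1], [v_2], [v_3], [v_4]
  1-simplices (9): [v_0,v_1], [v_0,v_2], [v_0,v_3], [v_0,v_4], [v_1,v_2], [v_1,v_4], [v_2,v_3], [v_2,v_4], [v_3,v_4]
  2-simplices (6): [v_0,v_1,v_2], [v_0,v_1,v_4], [v_0,v_2,v_3], [v_0,v_3,v_4], [v_1,v_2,v_4], [v_2,v_3,v_4]

so the chain groups are C_0 ≅ Z^5, C_1 ≅ Z^9, C_2 ≅ Z^6.

Boundary ∂_1: C_1 → C_0 sends each edge [p,q] (with p < q) to q − p.
The resulting 5×9 matrix has rank 4, and its Smith normal form has invariant factors (1,1,1,1).

The boundary map ∂_2: C_2 → C_1 sends each 2-simplex [p,q,r] to [q,r] − [p,r] + [p,q]. For instance
  ∂[v_0,v_1,v_2] = [v_1,v_2] − [v_0,v_2] + [v_0,v_1],
  ∂[v_0,v_3,v_4] = [v_3,v_4] − [v_0,v_4] + [v_0,v_3].
This gives a 9×6 integer matrix of rank 5; reducing to Smith normal form yields diagonal entries (1,1,1,1,1).

From H_k ≅ ker(∂_k) / im(∂_{k+1}) we obtain:

  H_0: rank C_0 − rank ∂_1 = 5 − 4 = 1, and the invariant factors of ∂_1 are all 1, so H_0 = Z.
  H_1: rank ker ∂_1 − rank ∂_2 = (9 − 4) − 5 = 0, and the invariant factors of ∂_2 are all 1, so H_1 = 0.
  H_2: rank ker ∂_2 − rank ∂_3 = (6 − 5) − 0 = 1, and there is no ∂_3, so H_2 = Z.

As a check, the Euler characteristic is 5 − 9 + 6 = 2, which agrees with 1 − 0 + 1 = 2.
(K is a triangulation of the 2-sphere S^2.)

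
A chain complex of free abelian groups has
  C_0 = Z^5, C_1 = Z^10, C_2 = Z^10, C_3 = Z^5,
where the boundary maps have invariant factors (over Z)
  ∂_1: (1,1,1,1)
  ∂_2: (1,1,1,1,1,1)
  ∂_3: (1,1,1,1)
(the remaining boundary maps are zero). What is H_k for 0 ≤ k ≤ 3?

H_0 = Z,  H_1 = 0,  H_2 = 0,  H_3 = Z.

H_0: b_0 = 5 − 0 − 4 = 1; torsion from ∂_1 factors > 1: none. So H_0 = Z.
H_1: b_1 = 10 − 4 − 6 = 0; torsion from ∂_2 factors > 1: none. So H_1 = 0.
H_2: b_2 = 10 − 6 − 4 = 0; torsion from ∂_3 factors > 1: none. So H_2 = 0.
H_3: b_3 = 5 − 4 − 0 = 1; torsion from ∂_4 factors > 1: none. So H_3 = Z.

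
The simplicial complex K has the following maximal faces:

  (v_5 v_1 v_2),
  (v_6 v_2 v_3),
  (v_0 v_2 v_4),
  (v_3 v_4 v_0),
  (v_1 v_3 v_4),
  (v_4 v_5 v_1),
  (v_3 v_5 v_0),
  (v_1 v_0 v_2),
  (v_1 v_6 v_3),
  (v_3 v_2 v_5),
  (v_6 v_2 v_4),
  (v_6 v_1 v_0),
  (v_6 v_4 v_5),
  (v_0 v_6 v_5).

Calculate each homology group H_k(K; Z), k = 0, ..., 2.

Take the total order v_0 < v_1 < v_2 < v_3 < v_4 < v_5 < v_6 on the vertex set. Then K (dimension 2) consists of the simplices:

  0-simplices (7): [v_0], [v_1], [v_2], [v_3], [v_4], [v_5], [v_6]
  1-simplices (21): (21 of them)
  2-simplices (14): (14 of them)

Hence C_0 ≅ Z^7, C_1 ≅ Z^21, C_2 ≅ Z^14.

Boundary ∂_1: C_1 → C_0 is given by ∂[p,q] = [q] − [p].
This gives a 7×21 integer matrix of rank 6; reducing to Smith normal form yields diagonal entries (1,1,1,1,1,1).

Boundary ∂_2: C_2 → C_1 sends each 2-simplex [p,q,r] to [q,r] − [p,r] + [p,q]. For instance
  ∂[v_0,v_5,v_6] = [v_5,v_6] − [v_0,v_6] + [v_0,v_5],
  ∂[v_0,v_3,v_4] = [v_3,v_4] − [v_0,v_4] + [v_0,v_3].
The resulting 21×14 matrix has rank 13, and its Smith normal form has invariant factors (1,1,1,1,1,1,1,1,1,1,1,1,1).

From H_k ≅ ker(∂_k) / im(∂_{k+1}) we obtain:

  H_0: rank C_0 − rank ∂_1 = 7 − 6 = 1, and the invariant factors of ∂_1 are all 1, so H_0 = Z.
  H_1: rank ker ∂_1 − rank ∂_2 = (21 − 6) − 13 = 2, and the invariant factors of ∂_2 are all 1, so H_1 = Z^2.
  H_2: rank ker ∂_2 − rank ∂_3 = (14 − 13) − 0 = 1, and there is no ∂_3, so H_2 = Z.

H_0 ≅ Z,  H_1 ≅ Z^2,  H_2 ≅ Z.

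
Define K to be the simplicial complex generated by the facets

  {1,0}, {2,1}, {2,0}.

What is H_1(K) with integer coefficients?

Order the vertices as 0 < 1 < 2. Listing each simplex with vertices in this order, K has dimension 1 with simplices:

  0-simplices (3): [0], [1], [2]
  1-simplices (3): [0,1], [0,2], [1,2]

Hence C_0 ≅ Z^3, C_1 ≅ Z^3.

∂_1: C_1 → C_0 is given by ∂[p,q] = [q] − [p].
The resulting 3×3 matrix has rank 2, and its Smith normal form has invariant factors (1,1).

Reading off H_k = ker ∂_k / im ∂_{k+1}:

  H_1: rank ker ∂_1 − rank ∂_2 = (3 − 2) − 0 = 1, and there is no ∂_2, so H_1 = Z.

(K is a triangulation of the circle S^1.)

H_1 ≅ Z.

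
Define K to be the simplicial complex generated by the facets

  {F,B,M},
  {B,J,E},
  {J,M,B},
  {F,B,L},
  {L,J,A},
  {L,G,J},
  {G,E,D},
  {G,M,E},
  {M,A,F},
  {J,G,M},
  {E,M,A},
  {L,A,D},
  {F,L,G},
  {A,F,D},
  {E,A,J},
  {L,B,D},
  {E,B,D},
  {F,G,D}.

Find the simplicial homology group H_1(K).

We work with the vertex ordering A < B < D < E < F < G < J < L < M. The simplices of K, each written with vertices in increasing order, are:

  0-simplices (9): A, B, D, E, F, G, J, L, M
  1-simplices (27): AD, AE, AF, AJ, AL, AM, BD, BE, BF, BJ, BL, BM, DE, DF, DG, DL, EG, EJ, EM, FG, FL, FM, GJ, GL, GM, JL, JM
  2-simplices (18): ADF, ADL, AEJ, AEM, AFM, AJL, BDE, BDL, BEJ, BFL, BFM, BJM, DEG, DFG, EGM, FGL, GJL, GJM

giving chain groups C_0 ≅ Z^9, C_1 ≅ Z^27, C_2 ≅ Z^18.

The boundary map ∂_1: C_1 → C_0 maps an edge to its endpoints' difference, ∂[p,q] = q − p.
The 9×27 boundary matrix has rank 8 and Smith normal form diag(1,1,1,1,1,1,1,1).

Boundary ∂_2: C_2 → C_1 acts by ∂[p,q,r] = [q,r] − [p,r] + [p,q]. For instance
  ∂BFL = FL − BL + BF,
  ∂GJM = JM − GM + GJ.
This gives a 27×18 integer matrix of rank 18; reducing to Smith normal form yields diagonal entries (1,1,1,1,1,1,1,1,1,1,1,1,1,1,1,1,1,2).

Reading off H_k = ker ∂_k / im ∂_{k+1}:

  H_1: rank ker ∂_1 − rank ∂_2 = (27 − 8) − 18 = 1, and ∂_2 has invariant factor 2 > 1, so H_1 ≅ Z ⊕ Z/2Z.

H_1 = Z ⊕ Z/2Z.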